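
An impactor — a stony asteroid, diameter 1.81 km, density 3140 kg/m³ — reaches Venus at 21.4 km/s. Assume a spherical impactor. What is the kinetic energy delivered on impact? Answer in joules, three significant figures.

E ≈ 2.23 × 10^21 J

d = 1810 m; v = 21400 m/s.
Mass m = (π/6) ρ d³ = (π/6) × 3140 × (1810)³ = 9.749 × 10^12 kg
E = ½ m v² = 0.5 × 9.749 × 10^12 × (21400)² = 2.232 × 10^21 J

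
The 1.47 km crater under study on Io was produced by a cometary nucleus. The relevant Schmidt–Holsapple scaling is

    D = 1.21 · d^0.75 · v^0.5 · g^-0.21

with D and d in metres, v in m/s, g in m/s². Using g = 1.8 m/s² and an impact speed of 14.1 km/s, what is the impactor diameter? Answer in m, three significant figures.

d ≈ 26.2 m

Rearranging for d: d = [D / (1.21 · 14100^0.5 · 1.8^-0.21)]^(1/0.75).
D = 1470 m.
14100^0.5 = 118.7
1.8^-0.21 = 0.8839
Denominator = 1.21 × 118.7 × 0.8839 = 127.0
D / 127.0 = 1470 / 127.0 = 11.57
d = 11.57^(1/0.75) = 11.57^1.3333 = 26.17 m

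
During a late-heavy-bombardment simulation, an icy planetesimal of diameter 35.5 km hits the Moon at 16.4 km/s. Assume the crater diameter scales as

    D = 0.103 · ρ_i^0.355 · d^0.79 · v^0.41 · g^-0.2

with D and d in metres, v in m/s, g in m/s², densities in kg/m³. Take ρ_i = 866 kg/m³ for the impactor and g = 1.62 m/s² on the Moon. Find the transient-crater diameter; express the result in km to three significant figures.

In SI units: d = 35500 m, v = 16400 m/s.
ρ_i^0.355 = 866^0.355 = 11.04
d^0.79 = 35500^0.79 = 3933
v^0.41 = 16400^0.41 = 53.47
g^-0.2 = 1.62^-0.2 = 0.9080
D = 0.103 × 11.04 × 3933 × 53.47 × 0.9080 = 2.171 × 10^5 m
   = 217.1 km

D ≈ 217 km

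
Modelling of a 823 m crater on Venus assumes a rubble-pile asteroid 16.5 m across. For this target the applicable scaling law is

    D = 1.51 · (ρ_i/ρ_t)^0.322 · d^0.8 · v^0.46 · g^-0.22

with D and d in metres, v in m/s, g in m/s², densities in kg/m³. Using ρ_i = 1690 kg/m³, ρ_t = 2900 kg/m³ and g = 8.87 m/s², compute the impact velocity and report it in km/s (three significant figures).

v ≈ 28.1 km/s

Rearranging for v: v = [D / (1.51 · (1690/2900)^0.322 · 16.5^0.8 · 8.87^-0.22)]^(1/0.46).
(1690/2900)^0.322 = 0.8404
16.5^0.8 = 9.419
8.87^-0.22 = 0.6187
Denominator = 1.51 × 0.8404 × 9.419 × 0.6187 = 7.395
D / 7.395 = 823 / 7.395 = 111.3
v = 111.3^(1/0.46) = 111.3^2.1739 = 28111 m/s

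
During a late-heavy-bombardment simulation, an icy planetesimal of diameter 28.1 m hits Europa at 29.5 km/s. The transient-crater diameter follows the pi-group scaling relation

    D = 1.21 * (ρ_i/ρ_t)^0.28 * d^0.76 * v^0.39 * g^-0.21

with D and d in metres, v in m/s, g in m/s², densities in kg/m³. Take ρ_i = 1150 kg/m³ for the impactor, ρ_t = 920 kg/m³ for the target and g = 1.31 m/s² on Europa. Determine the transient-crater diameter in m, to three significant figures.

D ≈ 850 m

In SI units: v = 29500 m/s.
(ρ_i/ρ_t)^0.28 = (1150/920)^0.28 = 1.064
d^0.76 = 28.1^0.76 = 12.62
v^0.39 = 29500^0.39 = 55.36
g^-0.21 = 1.31^-0.21 = 0.9449
D = 1.21 × 1.064 × 12.62 × 55.36 × 0.9449 = 849.9 m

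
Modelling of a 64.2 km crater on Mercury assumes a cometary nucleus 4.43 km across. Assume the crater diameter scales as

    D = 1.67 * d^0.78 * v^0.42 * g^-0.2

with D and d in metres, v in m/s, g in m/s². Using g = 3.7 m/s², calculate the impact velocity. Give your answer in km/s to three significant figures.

v ≈ 26.0 km/s

Rearranging for v: v = [D / (1.67 · 4430^0.78 · 3.7^-0.2)]^(1/0.42).
D = 64200 m.
4430^0.78 = 698.5
3.7^-0.2 = 0.7698
Denominator = 1.67 × 698.5 × 0.7698 = 898.0
D / 898.0 = 64200 / 898.0 = 71.49
v = 71.49^(1/0.42) = 71.49^2.381 = 25999 m/s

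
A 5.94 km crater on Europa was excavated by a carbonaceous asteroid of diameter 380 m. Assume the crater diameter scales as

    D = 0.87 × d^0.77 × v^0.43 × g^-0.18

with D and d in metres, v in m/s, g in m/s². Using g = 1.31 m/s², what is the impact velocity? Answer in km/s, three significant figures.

Rearranging for v: v = [D / (0.87 · 380^0.77 · 1.31^-0.18)]^(1/0.43).
D = 5940 m.
380^0.77 = 96.92
1.31^-0.18 = 0.9526
Denominator = 0.87 × 96.92 × 0.9526 = 80.32
D / 80.32 = 5940 / 80.32 = 73.95
v = 73.95^(1/0.43) = 73.95^2.3256 = 22203 m/s

v ≈ 22.2 km/s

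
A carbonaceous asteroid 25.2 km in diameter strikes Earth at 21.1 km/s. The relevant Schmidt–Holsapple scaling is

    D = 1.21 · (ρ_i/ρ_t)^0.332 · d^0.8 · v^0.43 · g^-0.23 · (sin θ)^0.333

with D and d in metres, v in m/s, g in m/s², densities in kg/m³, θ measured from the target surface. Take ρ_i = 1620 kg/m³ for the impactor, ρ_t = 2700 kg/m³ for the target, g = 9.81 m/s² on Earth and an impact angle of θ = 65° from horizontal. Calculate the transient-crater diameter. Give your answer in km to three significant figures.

In SI units: d = 25200 m, v = 21100 m/s.
(ρ_i/ρ_t)^0.332 = (1620/2700)^0.332 = 0.8440
d^0.8 = 25200^0.8 = 3320
v^0.43 = 21100^0.43 = 72.35
g^-0.23 = 9.81^-0.23 = 0.5914
(sin 65°)^0.333 = 0.9063^0.333 = 0.9678
D = 1.21 × 0.8440 × 3320 × 72.35 × 0.5914 × 0.9678 = 1.404 × 10^5 m
   = 140.4 km

D ≈ 140 km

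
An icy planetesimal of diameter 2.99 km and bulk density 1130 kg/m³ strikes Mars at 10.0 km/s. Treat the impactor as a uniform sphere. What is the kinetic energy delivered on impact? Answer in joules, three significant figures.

d = 2990 m; v = 10000 m/s.
Mass m = (π/6) ρ d³ = (π/6) × 1130 × (2990)³ = 1.582 × 10^13 kg
E = ½ m v² = 0.5 × 1.582 × 10^13 × (10000)² = 7.910 × 10^20 J

E ≈ 7.91 × 10^20 J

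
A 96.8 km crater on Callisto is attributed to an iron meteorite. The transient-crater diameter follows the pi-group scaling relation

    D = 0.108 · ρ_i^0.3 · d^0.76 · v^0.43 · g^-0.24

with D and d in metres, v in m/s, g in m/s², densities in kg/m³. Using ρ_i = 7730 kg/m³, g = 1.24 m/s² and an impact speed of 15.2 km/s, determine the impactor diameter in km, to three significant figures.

d ≈ 9.14 km

Rearranging for d: d = [D / (0.108 · 7730^0.3 · 15200^0.43 · 1.24^-0.24)]^(1/0.76).
D = 96800 m.
7730^0.3 = 14.67
15200^0.43 = 62.83
1.24^-0.24 = 0.9497
Denominator = 0.108 × 14.67 × 62.83 × 0.9497 = 94.54
D / 94.54 = 96800 / 94.54 = 1024
d = 1024^(1/0.76) = 1024^1.3158 = 9140 m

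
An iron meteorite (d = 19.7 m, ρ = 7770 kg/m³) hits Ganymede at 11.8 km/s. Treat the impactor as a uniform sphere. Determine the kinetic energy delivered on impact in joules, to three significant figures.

v = 11800 m/s.
Mass m = (π/6) ρ d³ = (π/6) × 7770 × (19.7)³ = 3.110 × 10^7 kg
E = ½ m v² = 0.5 × 3.110 × 10^7 × (11800)² = 2.165 × 10^15 J

E ≈ 2.17 × 10^15 J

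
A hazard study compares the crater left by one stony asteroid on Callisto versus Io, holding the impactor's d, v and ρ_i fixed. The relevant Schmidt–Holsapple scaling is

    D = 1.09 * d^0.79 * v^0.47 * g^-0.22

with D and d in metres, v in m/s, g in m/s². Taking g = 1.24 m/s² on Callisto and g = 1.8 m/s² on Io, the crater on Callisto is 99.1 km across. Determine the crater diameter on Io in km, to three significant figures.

All impactor-dependent factors cancel in the ratio, leaving D_Io/D_Callisto = (g_Io/g_Callisto)^-0.22.
(1.8/1.24)^-0.22 = 1.452^-0.22 = 0.9212
D_Io = 0.9212 × 99.1 km = 91.3 km

D ≈ 91.3 km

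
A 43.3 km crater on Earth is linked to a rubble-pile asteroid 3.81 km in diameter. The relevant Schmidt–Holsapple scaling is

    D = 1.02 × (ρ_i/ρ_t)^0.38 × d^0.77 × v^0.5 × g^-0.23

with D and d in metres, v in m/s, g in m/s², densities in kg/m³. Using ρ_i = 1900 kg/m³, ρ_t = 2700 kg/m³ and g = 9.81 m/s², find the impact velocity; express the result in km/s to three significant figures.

v ≈ 20.6 km/s

Rearranging for v: v = [D / (1.02 · (1900/2700)^0.38 · 3810^0.77 · 9.81^-0.23)]^(1/0.5).
D = 43300 m.
(1900/2700)^0.38 = 0.8750
3810^0.77 = 571.9
9.81^-0.23 = 0.5914
Denominator = 1.02 × 0.8750 × 571.9 × 0.5914 = 301.9
D / 301.9 = 43300 / 301.9 = 143.4
v = 143.4^(1/0.5) = 143.4^2 = 20564 m/s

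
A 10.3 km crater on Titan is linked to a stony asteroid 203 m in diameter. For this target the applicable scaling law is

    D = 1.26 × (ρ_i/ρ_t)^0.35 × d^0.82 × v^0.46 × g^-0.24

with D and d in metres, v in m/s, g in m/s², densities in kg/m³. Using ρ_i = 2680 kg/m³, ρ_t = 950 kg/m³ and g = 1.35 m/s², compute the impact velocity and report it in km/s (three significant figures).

v ≈ 13.1 km/s

Rearranging for v: v = [D / (1.26 · (2680/950)^0.35 · 203^0.82 · 1.35^-0.24)]^(1/0.46).
D = 10300 m.
(2680/950)^0.35 = 1.438
203^0.82 = 78.01
1.35^-0.24 = 0.9305
Denominator = 1.26 × 1.438 × 78.01 × 0.9305 = 131.5
D / 131.5 = 10300 / 131.5 = 78.33
v = 78.33^(1/0.46) = 78.33^2.1739 = 13098 m/s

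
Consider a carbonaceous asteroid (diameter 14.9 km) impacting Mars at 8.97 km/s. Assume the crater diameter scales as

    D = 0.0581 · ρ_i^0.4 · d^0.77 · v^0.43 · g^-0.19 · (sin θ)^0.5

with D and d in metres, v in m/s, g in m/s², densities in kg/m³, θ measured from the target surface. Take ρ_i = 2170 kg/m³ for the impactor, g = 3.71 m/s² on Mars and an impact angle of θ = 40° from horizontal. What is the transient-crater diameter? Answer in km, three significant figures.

D ≈ 64.2 km

In SI units: d = 14900 m, v = 8970 m/s.
ρ_i^0.4 = 2170^0.4 = 21.61
d^0.77 = 14900^0.77 = 1634
v^0.43 = 8970^0.43 = 50.08
g^-0.19 = 3.71^-0.19 = 0.7795
(sin 40°)^0.5 = 0.6428^0.5 = 0.8017
D = 0.0581 × 21.61 × 1634 × 50.08 × 0.7795 × 0.8017 = 64206 m
   = 64.21 km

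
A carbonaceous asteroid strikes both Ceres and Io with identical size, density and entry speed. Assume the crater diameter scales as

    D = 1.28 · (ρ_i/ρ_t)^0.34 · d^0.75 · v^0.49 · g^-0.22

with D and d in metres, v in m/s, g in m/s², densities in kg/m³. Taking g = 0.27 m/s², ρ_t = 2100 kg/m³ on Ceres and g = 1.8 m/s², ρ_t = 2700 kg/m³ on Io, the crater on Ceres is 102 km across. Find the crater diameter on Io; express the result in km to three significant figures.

D ≈ 61.7 km

The impactor-only factors (d, v, ρ_i) cancel in the ratio, leaving D_Io/D_Ceres = (g_Io/g_Ceres)^-0.22 · (ρ_t,Ceres/ρ_t,Io)^0.34.
(1.8/0.27)^-0.22 = 6.667^-0.22 = 0.6588
(2100/2700)^0.34 = 0.7778^0.34 = 0.9181
Ratio = 0.6588 × 0.9181 = 0.6048
D_Io = 0.6048 × 102 km = 61.7 km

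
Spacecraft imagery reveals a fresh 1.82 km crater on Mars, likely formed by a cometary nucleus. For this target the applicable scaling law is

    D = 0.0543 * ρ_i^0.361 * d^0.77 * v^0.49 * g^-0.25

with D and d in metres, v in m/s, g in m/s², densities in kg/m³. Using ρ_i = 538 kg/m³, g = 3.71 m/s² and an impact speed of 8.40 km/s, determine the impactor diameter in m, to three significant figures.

d ≈ 192 m

Rearranging for d: d = [D / (0.0543 · 538^0.361 · 8400^0.49 · 3.71^-0.25)]^(1/0.77).
D = 1820 m.
538^0.361 = 9.679
8400^0.49 = 83.73
3.71^-0.25 = 0.7205
Denominator = 0.0543 × 9.679 × 83.73 × 0.7205 = 31.71
D / 31.71 = 1820 / 31.71 = 57.40
d = 57.40^(1/0.77) = 57.40^1.2987 = 192.4 m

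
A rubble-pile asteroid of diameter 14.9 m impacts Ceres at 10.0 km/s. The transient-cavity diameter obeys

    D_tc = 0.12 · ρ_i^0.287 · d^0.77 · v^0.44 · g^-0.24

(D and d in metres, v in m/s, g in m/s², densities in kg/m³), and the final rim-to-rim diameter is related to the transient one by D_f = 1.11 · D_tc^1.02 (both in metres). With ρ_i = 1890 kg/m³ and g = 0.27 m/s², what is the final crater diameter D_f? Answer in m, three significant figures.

v = 10000 m/s.
ρ_i^0.287 = 1890^0.287 = 8.717
d^0.77 = 14.9^0.77 = 8.005
v^0.44 = 10000^0.44 = 57.54
g^-0.24 = 0.27^-0.24 = 1.369
D_tc = 0.12 × 8.717 × 8.005 × 57.54 × 1.369 = 659.6 m
D_f = 1.11 × (659.6)^1.02 = 833.7 m

D_f ≈ 834 m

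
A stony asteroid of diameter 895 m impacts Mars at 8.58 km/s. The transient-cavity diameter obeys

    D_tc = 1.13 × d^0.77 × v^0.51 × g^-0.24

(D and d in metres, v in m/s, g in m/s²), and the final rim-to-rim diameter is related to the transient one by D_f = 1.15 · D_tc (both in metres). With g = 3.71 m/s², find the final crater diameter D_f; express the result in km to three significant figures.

v = 8580 m/s.
d^0.77 = 895^0.77 = 187.5
v^0.51 = 8580^0.51 = 101.4
g^-0.24 = 3.71^-0.24 = 0.7300
D_tc = 1.13 × 187.5 × 101.4 × 0.7300 = 15680 m
D_f = 1.15 × 15680 = 18032 m
     = 18.03 km

D_f ≈ 18.0 km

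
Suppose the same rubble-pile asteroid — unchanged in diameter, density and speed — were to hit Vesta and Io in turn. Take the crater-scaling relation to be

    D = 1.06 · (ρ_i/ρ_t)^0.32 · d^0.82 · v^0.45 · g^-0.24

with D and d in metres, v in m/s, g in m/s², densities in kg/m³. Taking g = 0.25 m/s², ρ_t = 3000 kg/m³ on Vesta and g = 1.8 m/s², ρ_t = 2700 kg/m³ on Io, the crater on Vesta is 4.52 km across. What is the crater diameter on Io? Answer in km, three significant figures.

The impactor-only factors (d, v, ρ_i) cancel in the ratio, leaving D_Io/D_Vesta = (g_Io/g_Vesta)^-0.24 · (ρ_t,Vesta/ρ_t,Io)^0.32.
(1.8/0.25)^-0.24 = 7.200^-0.24 = 0.6226
(3000/2700)^0.32 = 1.111^0.32 = 1.034
Ratio = 0.6226 × 1.034 = 0.6438
D_Io = 0.6438 × 4.52 km = 2.91 km

D ≈ 2.91 km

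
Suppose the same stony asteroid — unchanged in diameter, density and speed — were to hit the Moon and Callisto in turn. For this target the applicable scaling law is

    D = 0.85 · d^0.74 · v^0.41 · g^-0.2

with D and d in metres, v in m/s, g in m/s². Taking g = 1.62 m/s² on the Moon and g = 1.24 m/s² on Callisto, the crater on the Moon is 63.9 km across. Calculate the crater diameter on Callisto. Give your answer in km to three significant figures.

D ≈ 67.4 km

All impactor-dependent factors cancel in the ratio, leaving D_Callisto/D_Moon = (g_Callisto/g_Moon)^-0.2.
(1.24/1.62)^-0.2 = 0.7654^-0.2 = 1.055
D_Callisto = 1.055 × 63.9 km = 67.4 km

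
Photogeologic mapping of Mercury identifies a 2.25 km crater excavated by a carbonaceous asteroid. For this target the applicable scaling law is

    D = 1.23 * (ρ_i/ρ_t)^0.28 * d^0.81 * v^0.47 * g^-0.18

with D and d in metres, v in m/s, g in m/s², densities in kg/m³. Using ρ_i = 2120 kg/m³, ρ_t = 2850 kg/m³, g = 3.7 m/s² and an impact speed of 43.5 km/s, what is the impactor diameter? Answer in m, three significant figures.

d ≈ 32.1 m

Rearranging for d: d = [D / (1.23 · (2120/2850)^0.28 · 43500^0.47 · 3.7^-0.18)]^(1/0.81).
D = 2250 m.
(2120/2850)^0.28 = 0.9205
43500^0.47 = 151.4
3.7^-0.18 = 0.7902
Denominator = 1.23 × 0.9205 × 151.4 × 0.7902 = 135.5
D / 135.5 = 2250 / 135.5 = 16.61
d = 16.61^(1/0.81) = 16.61^1.2346 = 32.11 m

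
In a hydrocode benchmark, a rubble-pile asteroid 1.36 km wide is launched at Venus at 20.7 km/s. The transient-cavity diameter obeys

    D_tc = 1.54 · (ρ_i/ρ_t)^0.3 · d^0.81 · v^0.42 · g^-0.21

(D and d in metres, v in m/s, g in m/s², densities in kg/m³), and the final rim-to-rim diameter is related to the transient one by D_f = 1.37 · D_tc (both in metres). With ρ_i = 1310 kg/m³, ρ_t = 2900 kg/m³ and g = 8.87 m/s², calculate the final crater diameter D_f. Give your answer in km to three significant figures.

In SI: d = 1360 m, v = 20700 m/s.
(ρ_i/ρ_t)^0.3 = (1310/2900)^0.3 = 0.7879
d^0.81 = 1360^0.81 = 345.3
v^0.42 = 20700^0.42 = 64.97
g^-0.21 = 8.87^-0.21 = 0.6323
D_tc = 1.54 × 0.7879 × 345.3 × 64.97 × 0.6323 = 17210 m
D_f = 1.37 × 17210 = 23578 m
     = 23.58 km

D_f ≈ 23.6 km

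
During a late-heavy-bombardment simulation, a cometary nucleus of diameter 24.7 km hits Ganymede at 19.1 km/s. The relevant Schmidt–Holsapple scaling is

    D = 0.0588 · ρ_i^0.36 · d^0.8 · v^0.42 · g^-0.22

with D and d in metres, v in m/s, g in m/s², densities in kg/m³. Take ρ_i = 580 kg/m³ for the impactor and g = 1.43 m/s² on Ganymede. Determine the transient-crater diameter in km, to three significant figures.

D ≈ 110 km

In SI units: d = 24700 m, v = 19100 m/s.
ρ_i^0.36 = 580^0.36 = 9.882
d^0.8 = 24700^0.8 = 3267
v^0.42 = 19100^0.42 = 62.81
g^-0.22 = 1.43^-0.22 = 0.9243
D = 0.0588 × 9.882 × 3267 × 62.81 × 0.9243 = 1.102 × 10^5 m
   = 110.2 km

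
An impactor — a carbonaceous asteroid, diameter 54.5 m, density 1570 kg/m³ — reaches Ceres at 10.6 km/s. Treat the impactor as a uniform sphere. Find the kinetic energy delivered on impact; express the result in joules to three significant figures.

E ≈ 7.48 × 10^15 J

v = 10600 m/s.
Mass m = (π/6) ρ d³ = (π/6) × 1570 × (54.5)³ = 1.331 × 10^8 kg
E = ½ m v² = 0.5 × 1.331 × 10^8 × (10600)² = 7.478 × 10^15 J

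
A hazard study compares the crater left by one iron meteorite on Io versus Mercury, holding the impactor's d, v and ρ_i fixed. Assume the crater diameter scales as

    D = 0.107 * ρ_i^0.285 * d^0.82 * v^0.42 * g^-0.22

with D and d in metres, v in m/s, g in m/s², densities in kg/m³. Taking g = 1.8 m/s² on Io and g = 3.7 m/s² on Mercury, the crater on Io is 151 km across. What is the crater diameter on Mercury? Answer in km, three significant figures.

D ≈ 129 km

All impactor-dependent factors cancel in the ratio, leaving D_Mercury/D_Io = (g_Mercury/g_Io)^-0.22.
(3.7/1.8)^-0.22 = 2.056^-0.22 = 0.8534
D_Mercury = 0.8534 × 151 km = 129 km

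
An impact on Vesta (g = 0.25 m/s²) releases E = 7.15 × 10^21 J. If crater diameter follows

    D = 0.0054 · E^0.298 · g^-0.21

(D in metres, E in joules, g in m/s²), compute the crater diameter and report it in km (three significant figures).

E^0.298 = (7.15 × 10^21)^0.298 = 3.255 × 10^6
g^-0.21 = 0.25^-0.21 = 1.338
D = 0.0054 × 3.255 × 10^6 × 1.338 = 23518 m
   = 23.52 km

D ≈ 23.5 km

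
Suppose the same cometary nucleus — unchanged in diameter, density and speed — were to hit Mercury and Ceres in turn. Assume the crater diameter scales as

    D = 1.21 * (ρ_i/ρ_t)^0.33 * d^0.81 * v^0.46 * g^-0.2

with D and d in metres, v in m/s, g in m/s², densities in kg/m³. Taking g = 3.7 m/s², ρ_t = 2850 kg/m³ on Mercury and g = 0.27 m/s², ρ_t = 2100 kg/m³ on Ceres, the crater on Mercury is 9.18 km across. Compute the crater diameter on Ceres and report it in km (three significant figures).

D ≈ 17.1 km

The impactor-only factors (d, v, ρ_i) cancel in the ratio, leaving D_Ceres/D_Mercury = (g_Ceres/g_Mercury)^-0.2 · (ρ_t,Mercury/ρ_t,Ceres)^0.33.
(0.27/3.7)^-0.2 = 0.07297^-0.2 = 1.688
(2850/2100)^0.33 = 1.357^0.33 = 1.106
Ratio = 1.688 × 1.106 = 1.867
D_Ceres = 1.867 × 9.18 km = 17.1 km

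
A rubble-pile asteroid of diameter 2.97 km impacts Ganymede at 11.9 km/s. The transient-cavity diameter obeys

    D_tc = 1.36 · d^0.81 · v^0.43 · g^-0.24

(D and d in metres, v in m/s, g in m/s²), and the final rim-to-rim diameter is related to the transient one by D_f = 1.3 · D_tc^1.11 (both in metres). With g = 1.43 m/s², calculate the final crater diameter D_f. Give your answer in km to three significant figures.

In SI: d = 2970 m, v = 11900 m/s.
d^0.81 = 2970^0.81 = 650.0
v^0.43 = 11900^0.43 = 56.56
g^-0.24 = 1.43^-0.24 = 0.9177
D_tc = 1.36 × 650.0 × 56.56 × 0.9177 = 45880 m
D_f = 1.3 × (45880)^1.11 = 1.942 × 10^5 m
     = 194.2 km

D_f ≈ 194 km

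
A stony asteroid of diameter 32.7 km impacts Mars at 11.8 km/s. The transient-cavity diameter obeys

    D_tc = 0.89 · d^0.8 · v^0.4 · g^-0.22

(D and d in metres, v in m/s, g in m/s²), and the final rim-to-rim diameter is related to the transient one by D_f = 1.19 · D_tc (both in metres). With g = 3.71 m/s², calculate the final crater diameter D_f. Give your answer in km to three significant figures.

In SI: d = 32700 m, v = 11800 m/s.
d^0.8 = 32700^0.8 = 4089
v^0.4 = 11800^0.4 = 42.54
g^-0.22 = 3.71^-0.22 = 0.7494
D_tc = 0.89 × 4089 × 42.54 × 0.7494 = 1.160 × 10^5 m
D_f = 1.19 × 1.160 × 10^5 = 1.380 × 10^5 m
     = 138.0 km

D_f ≈ 138 km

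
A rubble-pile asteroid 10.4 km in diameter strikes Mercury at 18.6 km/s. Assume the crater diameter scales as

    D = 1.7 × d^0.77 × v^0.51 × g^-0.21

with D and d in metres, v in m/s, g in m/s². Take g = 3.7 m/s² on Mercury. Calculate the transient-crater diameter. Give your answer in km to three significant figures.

In SI units: d = 10400 m, v = 18600 m/s.
d^0.77 = 10400^0.77 = 1239
v^0.51 = 18600^0.51 = 150.5
g^-0.21 = 3.7^-0.21 = 0.7598
D = 1.7 × 1239 × 150.5 × 0.7598 = 2.409 × 10^5 m
   = 240.9 km

D ≈ 241 km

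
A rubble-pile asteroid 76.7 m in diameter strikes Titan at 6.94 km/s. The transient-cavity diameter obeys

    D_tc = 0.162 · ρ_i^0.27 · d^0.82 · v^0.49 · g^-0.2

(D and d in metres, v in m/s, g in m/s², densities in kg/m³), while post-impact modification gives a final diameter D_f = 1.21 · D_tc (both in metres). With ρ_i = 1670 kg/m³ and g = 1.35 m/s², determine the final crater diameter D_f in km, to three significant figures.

D_f ≈ 3.67 km

v = 6940 m/s.
ρ_i^0.27 = 1670^0.27 = 7.415
d^0.82 = 76.7^0.82 = 35.12
v^0.49 = 6940^0.49 = 76.25
g^-0.2 = 1.35^-0.2 = 0.9417
D_tc = 0.162 × 7.415 × 35.12 × 76.25 × 0.9417 = 3029 m
D_f = 1.21 × 3029 = 3665 m
     = 3.665 km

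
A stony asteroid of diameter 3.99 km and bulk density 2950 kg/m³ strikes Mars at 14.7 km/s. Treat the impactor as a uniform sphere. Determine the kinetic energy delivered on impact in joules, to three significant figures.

E ≈ 1.06 × 10^22 J

d = 3990 m; v = 14700 m/s.
Mass m = (π/6) ρ d³ = (π/6) × 2950 × (3990)³ = 9.812 × 10^13 kg
E = ½ m v² = 0.5 × 9.812 × 10^13 × (14700)² = 1.060 × 10^22 J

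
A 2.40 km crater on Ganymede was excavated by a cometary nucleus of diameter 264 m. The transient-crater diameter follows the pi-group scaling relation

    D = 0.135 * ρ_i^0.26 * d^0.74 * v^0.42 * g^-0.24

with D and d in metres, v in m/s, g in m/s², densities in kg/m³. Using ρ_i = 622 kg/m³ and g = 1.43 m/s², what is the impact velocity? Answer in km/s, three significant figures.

v ≈ 16.3 km/s

Rearranging for v: v = [D / (0.135 · 622^0.26 · 264^0.74 · 1.43^-0.24)]^(1/0.42).
D = 2400 m.
622^0.26 = 5.326
264^0.74 = 61.94
1.43^-0.24 = 0.9177
Denominator = 0.135 × 5.326 × 61.94 × 0.9177 = 40.87
D / 40.87 = 2400 / 40.87 = 58.72
v = 58.72^(1/0.42) = 58.72^2.381 = 16273 m/s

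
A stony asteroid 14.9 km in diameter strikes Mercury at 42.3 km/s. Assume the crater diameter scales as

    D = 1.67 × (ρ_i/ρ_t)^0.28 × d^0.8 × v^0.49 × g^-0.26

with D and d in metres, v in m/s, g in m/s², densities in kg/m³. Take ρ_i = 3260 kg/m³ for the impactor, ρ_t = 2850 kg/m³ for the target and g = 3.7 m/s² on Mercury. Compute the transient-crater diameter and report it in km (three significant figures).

D ≈ 497 km

In SI units: d = 14900 m, v = 42300 m/s.
(ρ_i/ρ_t)^0.28 = (3260/2850)^0.28 = 1.038
d^0.8 = 14900^0.8 = 2180
v^0.49 = 42300^0.49 = 184.9
g^-0.26 = 3.7^-0.26 = 0.7117
D = 1.67 × 1.038 × 2180 × 184.9 × 0.7117 = 4.973 × 10^5 m
   = 497.3 km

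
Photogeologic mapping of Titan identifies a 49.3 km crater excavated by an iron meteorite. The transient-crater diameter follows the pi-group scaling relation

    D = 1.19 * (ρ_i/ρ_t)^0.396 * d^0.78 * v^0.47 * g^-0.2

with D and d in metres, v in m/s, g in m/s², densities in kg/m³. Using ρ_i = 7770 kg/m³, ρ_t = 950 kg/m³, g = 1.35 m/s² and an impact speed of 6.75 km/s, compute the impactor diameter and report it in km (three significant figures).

d ≈ 1.52 km

Rearranging for d: d = [D / (1.19 · (7770/950)^0.396 · 6750^0.47 · 1.35^-0.2)]^(1/0.78).
D = 49300 m.
(7770/950)^0.396 = 2.298
6750^0.47 = 63.06
1.35^-0.2 = 0.9417
Denominator = 1.19 × 2.298 × 63.06 × 0.9417 = 162.4
D / 162.4 = 49300 / 162.4 = 303.6
d = 303.6^(1/0.78) = 303.6^1.2821 = 1523 m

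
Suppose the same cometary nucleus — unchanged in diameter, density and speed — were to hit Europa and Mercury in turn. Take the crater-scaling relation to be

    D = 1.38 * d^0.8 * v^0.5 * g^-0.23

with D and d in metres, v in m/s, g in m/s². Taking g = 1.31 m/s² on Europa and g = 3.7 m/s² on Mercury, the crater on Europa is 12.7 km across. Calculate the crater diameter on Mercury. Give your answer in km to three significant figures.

D ≈ 10.0 km

All impactor-dependent factors cancel in the ratio, leaving D_Mercury/D_Europa = (g_Mercury/g_Europa)^-0.23.
(3.7/1.31)^-0.23 = 2.824^-0.23 = 0.7876
D_Mercury = 0.7876 × 12.7 km = 10.0 km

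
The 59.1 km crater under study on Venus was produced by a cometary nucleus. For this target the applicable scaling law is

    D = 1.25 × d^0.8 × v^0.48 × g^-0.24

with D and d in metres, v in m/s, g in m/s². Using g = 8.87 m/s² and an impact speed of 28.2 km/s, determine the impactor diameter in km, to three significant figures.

Rearranging for d: d = [D / (1.25 · 28200^0.48 · 8.87^-0.24)]^(1/0.8).
D = 59100 m.
28200^0.48 = 136.8
8.87^-0.24 = 0.5922
Denominator = 1.25 × 136.8 × 0.5922 = 101.3
D / 101.3 = 59100 / 101.3 = 583.4
d = 583.4^(1/0.8) = 583.4^1.25 = 2867 m

d ≈ 2.87 km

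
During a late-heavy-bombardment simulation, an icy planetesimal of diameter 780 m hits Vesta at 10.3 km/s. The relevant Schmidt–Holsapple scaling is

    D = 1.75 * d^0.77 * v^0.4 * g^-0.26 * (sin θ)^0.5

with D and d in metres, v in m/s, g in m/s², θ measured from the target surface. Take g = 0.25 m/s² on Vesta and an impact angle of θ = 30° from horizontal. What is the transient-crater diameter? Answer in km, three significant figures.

D ≈ 12.1 km

In SI units: v = 10300 m/s.
d^0.77 = 780^0.77 = 168.6
v^0.4 = 10300^0.4 = 40.28
g^-0.26 = 0.25^-0.26 = 1.434
(sin 30°)^0.5 = 0.5000^0.5 = 0.7071
D = 1.75 × 168.6 × 40.28 × 1.434 × 0.7071 = 12051 m
   = 12.05 km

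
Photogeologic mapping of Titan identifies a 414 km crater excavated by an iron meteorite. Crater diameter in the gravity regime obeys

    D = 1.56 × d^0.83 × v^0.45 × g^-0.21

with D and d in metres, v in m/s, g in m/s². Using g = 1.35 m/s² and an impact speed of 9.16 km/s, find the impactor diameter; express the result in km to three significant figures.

d ≈ 26.3 km

Rearranging for d: d = [D / (1.56 · 9160^0.45 · 1.35^-0.21)]^(1/0.83).
D = 414000 m.
9160^0.45 = 60.65
1.35^-0.21 = 0.9389
Denominator = 1.56 × 60.65 × 0.9389 = 88.83
D / 88.83 = 414000 / 88.83 = 4661
d = 4661^(1/0.83) = 4661^1.2048 = 26290 m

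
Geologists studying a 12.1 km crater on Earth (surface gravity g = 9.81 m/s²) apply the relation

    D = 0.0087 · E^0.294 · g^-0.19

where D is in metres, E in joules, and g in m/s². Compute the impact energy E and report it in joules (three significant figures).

Rearranging: E = [D / (0.0087 · g^-0.19)]^(1/0.294).
D = 12100 m.
g^-0.19 = 9.81^-0.19 = 0.6480
D / (0.0087 × 0.6480) = 12100 / (5.638 × 10^-3) = 2.146 × 10^6
E = (2.146 × 10^6)^3.4014 = 3.439 × 10^21 J

E ≈ 3.44 × 10^21 J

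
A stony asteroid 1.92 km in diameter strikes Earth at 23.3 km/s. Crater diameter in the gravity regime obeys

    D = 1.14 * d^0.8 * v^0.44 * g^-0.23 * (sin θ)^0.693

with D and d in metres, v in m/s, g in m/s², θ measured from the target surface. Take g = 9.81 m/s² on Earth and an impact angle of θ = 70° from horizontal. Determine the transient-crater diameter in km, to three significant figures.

D ≈ 22.8 km

In SI units: d = 1920 m, v = 23300 m/s.
d^0.8 = 1920^0.8 = 423.3
v^0.44 = 23300^0.44 = 83.49
g^-0.23 = 9.81^-0.23 = 0.5914
(sin 70°)^0.693 = 0.9397^0.693 = 0.9578
D = 1.14 × 423.3 × 83.49 × 0.5914 × 0.9578 = 22821 m
   = 22.82 km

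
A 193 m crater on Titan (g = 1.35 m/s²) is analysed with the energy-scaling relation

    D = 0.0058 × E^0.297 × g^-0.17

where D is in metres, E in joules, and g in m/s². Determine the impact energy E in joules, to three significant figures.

E ≈ 2.00 × 10^15 J

Rearranging: E = [D / (0.0058 · g^-0.17)]^(1/0.297).
g^-0.17 = 1.35^-0.17 = 0.9503
D / (0.0058 × 0.9503) = 193 / (5.512 × 10^-3) = 3.501 × 10^4
E = (3.501 × 10^4)^3.367 = 1.997 × 10^15 J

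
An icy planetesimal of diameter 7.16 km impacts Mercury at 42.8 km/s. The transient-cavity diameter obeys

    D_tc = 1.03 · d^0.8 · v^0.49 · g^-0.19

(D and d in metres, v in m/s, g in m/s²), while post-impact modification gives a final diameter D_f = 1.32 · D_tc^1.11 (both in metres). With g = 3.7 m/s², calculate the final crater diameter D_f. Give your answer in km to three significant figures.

In SI: d = 7160 m, v = 42800 m/s.
d^0.8 = 7160^0.8 = 1213
v^0.49 = 42800^0.49 = 186.0
g^-0.19 = 3.7^-0.19 = 0.7799
D_tc = 1.03 × 1213 × 186.0 × 0.7799 = 1.812 × 10^5 m
D_f = 1.32 × (1.812 × 10^5)^1.11 = 9.060 × 10^5 m
     = 906.0 km

D_f ≈ 906 km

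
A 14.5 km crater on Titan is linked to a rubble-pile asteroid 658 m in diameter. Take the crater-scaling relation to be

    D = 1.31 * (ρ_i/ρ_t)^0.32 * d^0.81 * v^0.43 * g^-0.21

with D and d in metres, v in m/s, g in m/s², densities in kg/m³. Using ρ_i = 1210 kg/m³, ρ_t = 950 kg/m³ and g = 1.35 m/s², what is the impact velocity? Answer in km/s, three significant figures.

Rearranging for v: v = [D / (1.31 · (1210/950)^0.32 · 658^0.81 · 1.35^-0.21)]^(1/0.43).
D = 14500 m.
(1210/950)^0.32 = 1.080
658^0.81 = 191.8
1.35^-0.21 = 0.9389
Denominator = 1.31 × 1.080 × 191.8 × 0.9389 = 254.8
D / 254.8 = 14500 / 254.8 = 56.91
v = 56.91^(1/0.43) = 56.91^2.3256 = 12074 m/s

v ≈ 12.1 km/s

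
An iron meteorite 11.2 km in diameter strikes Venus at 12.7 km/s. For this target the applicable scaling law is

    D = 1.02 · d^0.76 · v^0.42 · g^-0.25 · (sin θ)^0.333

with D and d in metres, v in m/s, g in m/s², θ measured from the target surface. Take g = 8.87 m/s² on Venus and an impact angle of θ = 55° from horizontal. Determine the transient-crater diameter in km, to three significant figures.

In SI units: d = 11200 m, v = 12700 m/s.
d^0.76 = 11200^0.76 = 1195
v^0.42 = 12700^0.42 = 52.92
g^-0.25 = 8.87^-0.25 = 0.5795
(sin 55°)^0.333 = 0.8192^0.333 = 0.9357
D = 1.02 × 1195 × 52.92 × 0.5795 × 0.9357 = 34977 m
   = 34.98 km

D ≈ 35.0 km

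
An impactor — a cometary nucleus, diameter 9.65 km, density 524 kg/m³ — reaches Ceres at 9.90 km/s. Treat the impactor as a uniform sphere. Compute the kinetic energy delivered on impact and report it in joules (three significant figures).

d = 9650 m; v = 9900 m/s.
Mass m = (π/6) ρ d³ = (π/6) × 524 × (9650)³ = 2.466 × 10^14 kg
E = ½ m v² = 0.5 × 2.466 × 10^14 × (9900)² = 1.208 × 10^22 J

E ≈ 1.21 × 10^22 J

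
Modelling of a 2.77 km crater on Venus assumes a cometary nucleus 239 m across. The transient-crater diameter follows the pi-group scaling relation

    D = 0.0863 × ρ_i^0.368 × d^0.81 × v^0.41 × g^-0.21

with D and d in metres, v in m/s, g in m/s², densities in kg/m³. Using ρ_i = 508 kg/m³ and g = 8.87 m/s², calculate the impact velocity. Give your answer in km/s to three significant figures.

v ≈ 22.4 km/s

Rearranging for v: v = [D / (0.0863 · 508^0.368 · 239^0.81 · 8.87^-0.21)]^(1/0.41).
D = 2770 m.
508^0.368 = 9.903
239^0.81 = 84.43
8.87^-0.21 = 0.6323
Denominator = 0.0863 × 9.903 × 84.43 × 0.6323 = 45.62
D / 45.62 = 2770 / 45.62 = 60.72
v = 60.72^(1/0.41) = 60.72^2.439 = 22364 m/s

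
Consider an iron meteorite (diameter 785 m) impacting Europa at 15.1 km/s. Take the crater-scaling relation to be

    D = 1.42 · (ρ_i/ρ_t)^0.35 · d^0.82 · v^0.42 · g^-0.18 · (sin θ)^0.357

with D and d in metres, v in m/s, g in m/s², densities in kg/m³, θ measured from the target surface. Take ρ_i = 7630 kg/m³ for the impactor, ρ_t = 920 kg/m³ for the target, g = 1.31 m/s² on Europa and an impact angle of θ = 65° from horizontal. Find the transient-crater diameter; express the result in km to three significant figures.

In SI units: v = 15100 m/s.
(ρ_i/ρ_t)^0.35 = (7630/920)^0.35 = 2.097
d^0.82 = 785^0.82 = 236.5
v^0.42 = 15100^0.42 = 56.91
g^-0.18 = 1.31^-0.18 = 0.9526
(sin 65°)^0.357 = 0.9063^0.357 = 0.9655
D = 1.42 × 2.097 × 236.5 × 56.91 × 0.9526 × 0.9655 = 36861 m
   = 36.86 km

D ≈ 36.9 km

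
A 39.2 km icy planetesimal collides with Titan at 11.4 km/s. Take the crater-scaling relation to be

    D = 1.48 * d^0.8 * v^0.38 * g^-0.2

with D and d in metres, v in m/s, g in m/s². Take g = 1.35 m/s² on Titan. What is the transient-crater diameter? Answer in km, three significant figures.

D ≈ 229 km

In SI units: d = 39200 m, v = 11400 m/s.
d^0.8 = 39200^0.8 = 4727
v^0.38 = 11400^0.38 = 34.80
g^-0.2 = 1.35^-0.2 = 0.9417
D = 1.48 × 4727 × 34.80 × 0.9417 = 2.293 × 10^5 m
   = 229.3 km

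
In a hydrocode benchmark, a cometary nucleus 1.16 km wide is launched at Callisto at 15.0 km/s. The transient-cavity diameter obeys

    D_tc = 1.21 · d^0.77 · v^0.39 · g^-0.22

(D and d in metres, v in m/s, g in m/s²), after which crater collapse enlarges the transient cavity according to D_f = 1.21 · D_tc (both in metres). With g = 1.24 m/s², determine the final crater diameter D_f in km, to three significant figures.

In SI: d = 1160 m, v = 15000 m/s.
d^0.77 = 1160^0.77 = 228.9
v^0.39 = 15000^0.39 = 42.53
g^-0.22 = 1.24^-0.22 = 0.9538
D_tc = 1.21 × 228.9 × 42.53 × 0.9538 = 11240 m
D_f = 1.21 × 11240 = 13600 m
     = 13.60 km

D_f ≈ 13.6 km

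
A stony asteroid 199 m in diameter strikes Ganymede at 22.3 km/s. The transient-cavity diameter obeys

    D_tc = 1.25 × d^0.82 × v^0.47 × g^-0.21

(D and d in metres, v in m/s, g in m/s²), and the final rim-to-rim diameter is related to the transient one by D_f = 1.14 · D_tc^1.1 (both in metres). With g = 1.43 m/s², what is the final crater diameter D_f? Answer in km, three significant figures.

v = 22300 m/s.
d^0.82 = 199^0.82 = 76.75
v^0.47 = 22300^0.47 = 110.6
g^-0.21 = 1.43^-0.21 = 0.9276
D_tc = 1.25 × 76.75 × 110.6 × 0.9276 = 9842 m
D_f = 1.14 × (9842)^1.1 = 28138 m
     = 28.14 km

D_f ≈ 28.1 km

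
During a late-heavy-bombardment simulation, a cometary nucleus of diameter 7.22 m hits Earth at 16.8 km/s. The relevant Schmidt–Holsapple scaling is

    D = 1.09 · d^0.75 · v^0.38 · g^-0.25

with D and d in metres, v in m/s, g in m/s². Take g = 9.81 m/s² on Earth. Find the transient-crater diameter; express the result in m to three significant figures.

In SI units: v = 16800 m/s.
d^0.75 = 7.22^0.75 = 4.405
v^0.38 = 16800^0.38 = 40.33
g^-0.25 = 9.81^-0.25 = 0.5650
D = 1.09 × 4.405 × 40.33 × 0.5650 = 109.4 m

D ≈ 109 m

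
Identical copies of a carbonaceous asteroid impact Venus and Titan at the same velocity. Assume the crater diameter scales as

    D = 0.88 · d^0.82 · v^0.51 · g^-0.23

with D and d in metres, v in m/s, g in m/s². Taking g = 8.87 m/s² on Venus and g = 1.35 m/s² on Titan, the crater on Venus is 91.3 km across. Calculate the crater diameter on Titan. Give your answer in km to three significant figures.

All impactor-dependent factors cancel in the ratio, leaving D_Titan/D_Venus = (g_Titan/g_Venus)^-0.23.
(1.35/8.87)^-0.23 = 0.1522^-0.23 = 1.542
D_Titan = 1.542 × 91.3 km = 141 km

D ≈ 141 km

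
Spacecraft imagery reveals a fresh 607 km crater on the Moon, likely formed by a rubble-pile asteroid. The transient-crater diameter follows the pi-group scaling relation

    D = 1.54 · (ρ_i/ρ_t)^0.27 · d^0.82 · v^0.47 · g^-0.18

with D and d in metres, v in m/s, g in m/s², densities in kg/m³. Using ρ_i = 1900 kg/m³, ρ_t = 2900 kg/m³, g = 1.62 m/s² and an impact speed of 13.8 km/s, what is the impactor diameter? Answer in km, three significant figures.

Rearranging for d: d = [D / (1.54 · (1900/2900)^0.27 · 13800^0.47 · 1.62^-0.18)]^(1/0.82).
D = 607000 m.
(1900/2900)^0.27 = 0.8921
13800^0.47 = 88.26
1.62^-0.18 = 0.9168
Denominator = 1.54 × 0.8921 × 88.26 × 0.9168 = 111.2
D / 111.2 = 607000 / 111.2 = 5459
d = 5459^(1/0.82) = 5459^1.2195 = 36092 m

d ≈ 36.1 km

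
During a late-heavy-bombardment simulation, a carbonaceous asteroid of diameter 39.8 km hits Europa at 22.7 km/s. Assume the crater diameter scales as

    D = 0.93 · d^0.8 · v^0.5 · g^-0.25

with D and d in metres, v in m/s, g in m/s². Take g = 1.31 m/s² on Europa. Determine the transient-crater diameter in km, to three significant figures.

In SI units: d = 39800 m, v = 22700 m/s.
d^0.8 = 39800^0.8 = 4785
v^0.5 = 22700^0.5 = 150.7
g^-0.25 = 1.31^-0.25 = 0.9347
D = 0.93 × 4785 × 150.7 × 0.9347 = 6.268 × 10^5 m
   = 626.8 km

D ≈ 627 km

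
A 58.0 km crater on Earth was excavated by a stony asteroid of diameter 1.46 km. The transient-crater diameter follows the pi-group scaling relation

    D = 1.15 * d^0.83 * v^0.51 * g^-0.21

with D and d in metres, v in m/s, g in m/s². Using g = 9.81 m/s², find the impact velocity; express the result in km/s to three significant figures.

v ≈ 30.2 km/s

Rearranging for v: v = [D / (1.15 · 1460^0.83 · 9.81^-0.21)]^(1/0.51).
D = 58000 m.
1460^0.83 = 423.1
9.81^-0.21 = 0.6191
Denominator = 1.15 × 423.1 × 0.6191 = 301.2
D / 301.2 = 58000 / 301.2 = 192.6
v = 192.6^(1/0.51) = 192.6^1.9608 = 30182 m/s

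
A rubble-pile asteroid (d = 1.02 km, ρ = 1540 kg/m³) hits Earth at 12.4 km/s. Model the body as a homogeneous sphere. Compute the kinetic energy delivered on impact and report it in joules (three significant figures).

E ≈ 6.58 × 10^19 J

d = 1020 m; v = 12400 m/s.
Mass m = (π/6) ρ d³ = (π/6) × 1540 × (1020)³ = 8.557 × 10^11 kg
E = ½ m v² = 0.5 × 8.557 × 10^11 × (12400)² = 6.579 × 10^19 J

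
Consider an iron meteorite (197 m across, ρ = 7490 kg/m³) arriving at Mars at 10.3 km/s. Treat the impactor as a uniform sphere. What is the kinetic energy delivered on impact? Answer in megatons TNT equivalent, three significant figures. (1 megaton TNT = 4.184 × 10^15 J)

E ≈ 380 Mt TNT

v = 10300 m/s.
Mass m = (π/6) ρ d³ = (π/6) × 7490 × (197)³ = 2.998 × 10^10 kg
E = ½ m v² = 0.5 × 2.998 × 10^10 × (10300)² = 1.590 × 10^18 J
   = 1.590 × 10^18 / 4.184×10^15 = 380.0 Mt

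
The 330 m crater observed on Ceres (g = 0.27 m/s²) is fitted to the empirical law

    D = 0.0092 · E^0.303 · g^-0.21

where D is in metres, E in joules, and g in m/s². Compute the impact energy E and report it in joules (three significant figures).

Rearranging: E = [D / (0.0092 · g^-0.21)]^(1/0.303).
g^-0.21 = 0.27^-0.21 = 1.316
D / (0.0092 × 1.316) = 330 / (0.01211) = 2.725 × 10^4
E = (2.725 × 10^4)^3.3003 = 4.346 × 10^14 J

E ≈ 4.35 × 10^14 J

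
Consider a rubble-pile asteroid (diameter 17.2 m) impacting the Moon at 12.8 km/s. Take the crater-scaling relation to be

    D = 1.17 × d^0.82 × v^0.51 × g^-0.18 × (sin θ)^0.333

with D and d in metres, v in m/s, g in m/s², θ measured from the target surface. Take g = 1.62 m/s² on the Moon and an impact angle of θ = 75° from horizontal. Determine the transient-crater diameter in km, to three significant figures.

In SI units: v = 12800 m/s.
d^0.82 = 17.2^0.82 = 10.31
v^0.51 = 12800^0.51 = 124.4
g^-0.18 = 1.62^-0.18 = 0.9168
(sin 75°)^0.333 = 0.9659^0.333 = 0.9885
D = 1.17 × 10.31 × 124.4 × 0.9168 × 0.9885 = 1360 m
   = 1.360 km

D ≈ 1.36 km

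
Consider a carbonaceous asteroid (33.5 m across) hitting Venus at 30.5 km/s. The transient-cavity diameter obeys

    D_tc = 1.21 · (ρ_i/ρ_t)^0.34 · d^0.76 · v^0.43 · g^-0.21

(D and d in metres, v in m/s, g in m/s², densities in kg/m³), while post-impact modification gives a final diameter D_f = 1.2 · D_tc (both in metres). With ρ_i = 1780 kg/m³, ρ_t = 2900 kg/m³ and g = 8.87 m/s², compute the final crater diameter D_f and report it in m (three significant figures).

v = 30500 m/s.
(ρ_i/ρ_t)^0.34 = (1780/2900)^0.34 = 0.8471
d^0.76 = 33.5^0.76 = 14.42
v^0.43 = 30500^0.43 = 84.77
g^-0.21 = 8.87^-0.21 = 0.6323
D_tc = 1.21 × 0.8471 × 14.42 × 84.77 × 0.6323 = 792.2 m
D_f = 1.2 × 792.2 = 950.6 m

D_f ≈ 951 m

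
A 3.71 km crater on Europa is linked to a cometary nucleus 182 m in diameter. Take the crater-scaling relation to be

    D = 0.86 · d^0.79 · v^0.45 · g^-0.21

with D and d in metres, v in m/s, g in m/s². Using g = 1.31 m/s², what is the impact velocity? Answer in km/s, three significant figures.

Rearranging for v: v = [D / (0.86 · 182^0.79 · 1.31^-0.21)]^(1/0.45).
D = 3710 m.
182^0.79 = 61.02
1.31^-0.21 = 0.9449
Denominator = 0.86 × 61.02 × 0.9449 = 49.59
D / 49.59 = 3710 / 49.59 = 74.81
v = 74.81^(1/0.45) = 74.81^2.2222 = 14599 m/s

v ≈ 14.6 km/s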